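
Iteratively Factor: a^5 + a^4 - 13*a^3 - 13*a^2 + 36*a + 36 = (a + 1)*(a^4 - 13*a^2 + 36) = (a + 1)*(a + 3)*(a^3 - 3*a^2 - 4*a + 12) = (a - 2)*(a + 1)*(a + 3)*(a^2 - a - 6) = (a - 2)*(a + 1)*(a + 2)*(a + 3)*(a - 3)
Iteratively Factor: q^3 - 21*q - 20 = (q + 1)*(q^2 - q - 20) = (q - 5)*(q + 1)*(q + 4)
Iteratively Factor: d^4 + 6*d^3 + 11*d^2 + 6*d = (d + 1)*(d^3 + 5*d^2 + 6*d) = d*(d + 1)*(d^2 + 5*d + 6) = d*(d + 1)*(d + 3)*(d + 2)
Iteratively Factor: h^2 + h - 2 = (h + 2)*(h - 1)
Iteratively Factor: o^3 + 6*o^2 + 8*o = (o)*(o^2 + 6*o + 8) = o*(o + 4)*(o + 2)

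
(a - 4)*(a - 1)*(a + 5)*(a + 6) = a^4 + 6*a^3 - 21*a^2 - 106*a + 120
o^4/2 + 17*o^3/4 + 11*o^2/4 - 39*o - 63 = (o/2 + 1)*(o - 3)*(o + 7/2)*(o + 6)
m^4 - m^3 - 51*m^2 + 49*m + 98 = (m - 7)*(m - 2)*(m + 1)*(m + 7)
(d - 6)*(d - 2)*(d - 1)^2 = d^4 - 10*d^3 + 29*d^2 - 32*d + 12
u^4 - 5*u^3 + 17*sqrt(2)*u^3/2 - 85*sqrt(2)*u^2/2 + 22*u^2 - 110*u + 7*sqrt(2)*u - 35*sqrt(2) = (u - 5)*(u + sqrt(2)/2)*(u + sqrt(2))*(u + 7*sqrt(2))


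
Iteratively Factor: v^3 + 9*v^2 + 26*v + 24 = (v + 3)*(v^2 + 6*v + 8) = (v + 3)*(v + 4)*(v + 2)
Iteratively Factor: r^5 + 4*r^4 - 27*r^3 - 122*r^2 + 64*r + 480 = (r + 3)*(r^4 + r^3 - 30*r^2 - 32*r + 160) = (r + 3)*(r + 4)*(r^3 - 3*r^2 - 18*r + 40) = (r + 3)*(r + 4)^2*(r^2 - 7*r + 10) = (r - 2)*(r + 3)*(r + 4)^2*(r - 5)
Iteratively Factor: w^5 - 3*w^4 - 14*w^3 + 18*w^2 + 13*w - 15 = (w - 1)*(w^4 - 2*w^3 - 16*w^2 + 2*w + 15) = (w - 5)*(w - 1)*(w^3 + 3*w^2 - w - 3) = (w - 5)*(w - 1)*(w + 1)*(w^2 + 2*w - 3) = (w - 5)*(w - 1)*(w + 1)*(w + 3)*(w - 1)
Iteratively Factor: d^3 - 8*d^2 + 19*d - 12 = (d - 4)*(d^2 - 4*d + 3) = (d - 4)*(d - 1)*(d - 3)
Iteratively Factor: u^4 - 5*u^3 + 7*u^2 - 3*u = (u)*(u^3 - 5*u^2 + 7*u - 3) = u*(u - 1)*(u^2 - 4*u + 3) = u*(u - 1)^2*(u - 3)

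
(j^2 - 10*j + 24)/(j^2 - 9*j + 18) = (j - 4)/(j - 3)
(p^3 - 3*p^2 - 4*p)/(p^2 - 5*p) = (p^2 - 3*p - 4)/(p - 5)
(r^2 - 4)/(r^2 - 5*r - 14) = (r - 2)/(r - 7)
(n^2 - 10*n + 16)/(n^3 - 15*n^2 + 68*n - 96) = (n - 2)/(n^2 - 7*n + 12)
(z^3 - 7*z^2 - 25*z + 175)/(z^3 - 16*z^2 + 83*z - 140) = (z + 5)/(z - 4)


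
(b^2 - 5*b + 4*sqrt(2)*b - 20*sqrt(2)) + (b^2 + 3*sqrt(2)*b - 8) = 2*b^2 - 5*b + 7*sqrt(2)*b - 20*sqrt(2) - 8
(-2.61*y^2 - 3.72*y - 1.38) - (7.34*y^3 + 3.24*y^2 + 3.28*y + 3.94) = -7.34*y^3 - 5.85*y^2 - 7.0*y - 5.32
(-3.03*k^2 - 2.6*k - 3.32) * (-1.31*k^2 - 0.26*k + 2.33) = 3.9693*k^4 + 4.1938*k^3 - 2.0347*k^2 - 5.1948*k - 7.7356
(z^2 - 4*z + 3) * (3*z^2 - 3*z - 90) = 3*z^4 - 15*z^3 - 69*z^2 + 351*z - 270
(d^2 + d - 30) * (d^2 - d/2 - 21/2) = d^4 + d^3/2 - 41*d^2 + 9*d/2 + 315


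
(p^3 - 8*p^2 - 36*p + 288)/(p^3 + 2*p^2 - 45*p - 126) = (p^2 - 14*p + 48)/(p^2 - 4*p - 21)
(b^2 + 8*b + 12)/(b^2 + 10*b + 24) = (b + 2)/(b + 4)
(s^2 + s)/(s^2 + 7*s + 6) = s/(s + 6)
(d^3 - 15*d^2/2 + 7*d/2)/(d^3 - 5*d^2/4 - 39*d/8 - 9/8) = 4*d*(-2*d^2 + 15*d - 7)/(-8*d^3 + 10*d^2 + 39*d + 9)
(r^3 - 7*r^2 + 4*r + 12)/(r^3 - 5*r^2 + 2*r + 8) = (r - 6)/(r - 4)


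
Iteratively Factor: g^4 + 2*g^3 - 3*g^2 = (g - 1)*(g^3 + 3*g^2) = g*(g - 1)*(g^2 + 3*g) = g^2*(g - 1)*(g + 3)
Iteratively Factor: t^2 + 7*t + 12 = (t + 3)*(t + 4)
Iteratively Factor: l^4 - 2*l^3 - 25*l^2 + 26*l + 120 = (l + 4)*(l^3 - 6*l^2 - l + 30) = (l + 2)*(l + 4)*(l^2 - 8*l + 15) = (l - 5)*(l + 2)*(l + 4)*(l - 3)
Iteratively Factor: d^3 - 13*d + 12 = (d - 1)*(d^2 + d - 12) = (d - 1)*(d + 4)*(d - 3)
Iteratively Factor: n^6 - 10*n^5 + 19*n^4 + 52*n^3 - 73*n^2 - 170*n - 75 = (n - 3)*(n^5 - 7*n^4 - 2*n^3 + 46*n^2 + 65*n + 25) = (n - 5)*(n - 3)*(n^4 - 2*n^3 - 12*n^2 - 14*n - 5) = (n - 5)*(n - 3)*(n + 1)*(n^3 - 3*n^2 - 9*n - 5) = (n - 5)*(n - 3)*(n + 1)^2*(n^2 - 4*n - 5) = (n - 5)*(n - 3)*(n + 1)^3*(n - 5)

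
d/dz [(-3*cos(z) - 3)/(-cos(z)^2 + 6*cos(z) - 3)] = 3*(cos(z)^2 + 2*cos(z) - 9)*sin(z)/(cos(z)^2 - 6*cos(z) + 3)^2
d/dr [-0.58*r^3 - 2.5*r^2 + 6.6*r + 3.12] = -1.74*r^2 - 5.0*r + 6.6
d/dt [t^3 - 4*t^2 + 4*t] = 3*t^2 - 8*t + 4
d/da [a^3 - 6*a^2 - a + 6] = 3*a^2 - 12*a - 1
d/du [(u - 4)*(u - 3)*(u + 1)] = 3*u^2 - 12*u + 5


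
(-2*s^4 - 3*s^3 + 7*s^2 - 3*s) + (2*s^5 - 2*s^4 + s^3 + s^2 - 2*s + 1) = 2*s^5 - 4*s^4 - 2*s^3 + 8*s^2 - 5*s + 1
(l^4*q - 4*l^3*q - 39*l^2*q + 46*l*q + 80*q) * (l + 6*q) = l^5*q + 6*l^4*q^2 - 4*l^4*q - 24*l^3*q^2 - 39*l^3*q - 234*l^2*q^2 + 46*l^2*q + 276*l*q^2 + 80*l*q + 480*q^2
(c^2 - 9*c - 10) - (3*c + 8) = c^2 - 12*c - 18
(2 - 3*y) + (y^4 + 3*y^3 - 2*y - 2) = y^4 + 3*y^3 - 5*y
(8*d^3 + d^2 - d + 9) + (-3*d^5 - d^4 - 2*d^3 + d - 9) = -3*d^5 - d^4 + 6*d^3 + d^2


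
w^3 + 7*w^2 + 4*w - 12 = (w - 1)*(w + 2)*(w + 6)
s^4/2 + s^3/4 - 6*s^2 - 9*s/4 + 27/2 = (s/2 + 1)*(s - 3)*(s - 3/2)*(s + 3)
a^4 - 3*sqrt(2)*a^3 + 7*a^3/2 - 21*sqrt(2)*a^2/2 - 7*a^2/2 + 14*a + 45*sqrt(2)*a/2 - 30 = (a - 3/2)*(a + 5)*(a - 2*sqrt(2))*(a - sqrt(2))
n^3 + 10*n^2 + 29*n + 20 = (n + 1)*(n + 4)*(n + 5)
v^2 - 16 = (v - 4)*(v + 4)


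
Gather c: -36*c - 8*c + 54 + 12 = 66 - 44*c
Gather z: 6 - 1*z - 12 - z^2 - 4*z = -z^2 - 5*z - 6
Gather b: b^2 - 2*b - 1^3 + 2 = b^2 - 2*b + 1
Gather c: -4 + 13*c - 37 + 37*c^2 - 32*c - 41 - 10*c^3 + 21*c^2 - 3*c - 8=-10*c^3 + 58*c^2 - 22*c - 90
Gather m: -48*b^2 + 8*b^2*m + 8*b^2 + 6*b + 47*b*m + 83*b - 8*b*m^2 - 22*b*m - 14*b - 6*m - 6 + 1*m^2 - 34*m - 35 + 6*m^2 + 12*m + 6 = -40*b^2 + 75*b + m^2*(7 - 8*b) + m*(8*b^2 + 25*b - 28) - 35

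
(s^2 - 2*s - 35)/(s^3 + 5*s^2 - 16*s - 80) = (s - 7)/(s^2 - 16)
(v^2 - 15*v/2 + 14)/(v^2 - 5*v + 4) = (v - 7/2)/(v - 1)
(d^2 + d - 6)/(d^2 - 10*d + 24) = (d^2 + d - 6)/(d^2 - 10*d + 24)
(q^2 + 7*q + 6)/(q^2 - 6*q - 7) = (q + 6)/(q - 7)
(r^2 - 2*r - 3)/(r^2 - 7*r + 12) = (r + 1)/(r - 4)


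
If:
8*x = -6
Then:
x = -3/4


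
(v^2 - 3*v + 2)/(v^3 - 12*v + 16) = (v - 1)/(v^2 + 2*v - 8)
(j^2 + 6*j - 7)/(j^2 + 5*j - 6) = (j + 7)/(j + 6)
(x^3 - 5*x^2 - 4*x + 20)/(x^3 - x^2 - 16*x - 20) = (x - 2)/(x + 2)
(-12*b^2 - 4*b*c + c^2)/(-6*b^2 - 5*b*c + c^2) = (2*b + c)/(b + c)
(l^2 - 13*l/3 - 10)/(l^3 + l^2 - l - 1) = (l^2 - 13*l/3 - 10)/(l^3 + l^2 - l - 1)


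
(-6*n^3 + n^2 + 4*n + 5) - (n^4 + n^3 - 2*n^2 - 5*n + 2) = -n^4 - 7*n^3 + 3*n^2 + 9*n + 3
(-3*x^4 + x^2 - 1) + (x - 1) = -3*x^4 + x^2 + x - 2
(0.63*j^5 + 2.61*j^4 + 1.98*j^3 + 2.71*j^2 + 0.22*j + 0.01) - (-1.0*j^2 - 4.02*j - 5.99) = 0.63*j^5 + 2.61*j^4 + 1.98*j^3 + 3.71*j^2 + 4.24*j + 6.0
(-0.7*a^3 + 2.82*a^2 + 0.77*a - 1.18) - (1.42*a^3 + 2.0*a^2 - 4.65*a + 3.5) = -2.12*a^3 + 0.82*a^2 + 5.42*a - 4.68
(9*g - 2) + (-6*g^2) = -6*g^2 + 9*g - 2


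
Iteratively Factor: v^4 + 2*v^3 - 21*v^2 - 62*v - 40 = (v - 5)*(v^3 + 7*v^2 + 14*v + 8) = (v - 5)*(v + 2)*(v^2 + 5*v + 4) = (v - 5)*(v + 1)*(v + 2)*(v + 4)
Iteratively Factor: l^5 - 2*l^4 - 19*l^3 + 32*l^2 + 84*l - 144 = (l - 2)*(l^4 - 19*l^2 - 6*l + 72) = (l - 2)*(l + 3)*(l^3 - 3*l^2 - 10*l + 24) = (l - 2)^2*(l + 3)*(l^2 - l - 12) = (l - 2)^2*(l + 3)^2*(l - 4)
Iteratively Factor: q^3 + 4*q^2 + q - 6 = (q + 3)*(q^2 + q - 2) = (q - 1)*(q + 3)*(q + 2)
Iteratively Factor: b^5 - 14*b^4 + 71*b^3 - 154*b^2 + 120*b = (b - 4)*(b^4 - 10*b^3 + 31*b^2 - 30*b) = (b - 4)*(b - 2)*(b^3 - 8*b^2 + 15*b) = (b - 5)*(b - 4)*(b - 2)*(b^2 - 3*b) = b*(b - 5)*(b - 4)*(b - 2)*(b - 3)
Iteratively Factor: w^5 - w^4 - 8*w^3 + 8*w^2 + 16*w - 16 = (w + 2)*(w^4 - 3*w^3 - 2*w^2 + 12*w - 8) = (w - 2)*(w + 2)*(w^3 - w^2 - 4*w + 4) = (w - 2)^2*(w + 2)*(w^2 + w - 2) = (w - 2)^2*(w + 2)^2*(w - 1)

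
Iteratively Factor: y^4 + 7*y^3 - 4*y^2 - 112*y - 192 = (y + 3)*(y^3 + 4*y^2 - 16*y - 64) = (y - 4)*(y + 3)*(y^2 + 8*y + 16) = (y - 4)*(y + 3)*(y + 4)*(y + 4)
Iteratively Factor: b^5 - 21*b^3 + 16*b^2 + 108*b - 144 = (b - 2)*(b^4 + 2*b^3 - 17*b^2 - 18*b + 72) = (b - 3)*(b - 2)*(b^3 + 5*b^2 - 2*b - 24) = (b - 3)*(b - 2)^2*(b^2 + 7*b + 12) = (b - 3)*(b - 2)^2*(b + 3)*(b + 4)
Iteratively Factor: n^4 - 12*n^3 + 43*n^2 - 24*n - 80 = (n - 4)*(n^3 - 8*n^2 + 11*n + 20) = (n - 4)^2*(n^2 - 4*n - 5) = (n - 5)*(n - 4)^2*(n + 1)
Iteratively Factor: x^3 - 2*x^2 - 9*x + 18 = (x - 2)*(x^2 - 9) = (x - 3)*(x - 2)*(x + 3)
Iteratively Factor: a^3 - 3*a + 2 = (a - 1)*(a^2 + a - 2) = (a - 1)^2*(a + 2)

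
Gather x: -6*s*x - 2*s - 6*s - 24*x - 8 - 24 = -8*s + x*(-6*s - 24) - 32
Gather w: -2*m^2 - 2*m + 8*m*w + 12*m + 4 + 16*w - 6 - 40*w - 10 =-2*m^2 + 10*m + w*(8*m - 24) - 12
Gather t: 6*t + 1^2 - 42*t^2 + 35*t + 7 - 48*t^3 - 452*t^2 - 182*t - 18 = -48*t^3 - 494*t^2 - 141*t - 10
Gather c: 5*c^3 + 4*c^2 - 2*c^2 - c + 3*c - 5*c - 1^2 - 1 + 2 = 5*c^3 + 2*c^2 - 3*c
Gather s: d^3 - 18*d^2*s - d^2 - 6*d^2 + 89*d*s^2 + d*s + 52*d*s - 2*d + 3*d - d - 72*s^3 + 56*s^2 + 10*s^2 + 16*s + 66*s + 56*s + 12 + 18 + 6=d^3 - 7*d^2 - 72*s^3 + s^2*(89*d + 66) + s*(-18*d^2 + 53*d + 138) + 36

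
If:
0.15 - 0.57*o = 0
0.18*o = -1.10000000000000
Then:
No Solution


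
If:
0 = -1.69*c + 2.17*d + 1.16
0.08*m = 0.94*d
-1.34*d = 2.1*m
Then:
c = 0.69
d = 0.00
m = 0.00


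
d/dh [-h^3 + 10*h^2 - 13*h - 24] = -3*h^2 + 20*h - 13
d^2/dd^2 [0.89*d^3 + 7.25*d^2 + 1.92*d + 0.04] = 5.34*d + 14.5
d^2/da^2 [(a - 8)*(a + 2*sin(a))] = 2*(8 - a)*sin(a) + 4*cos(a) + 2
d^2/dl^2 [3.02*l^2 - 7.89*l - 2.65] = 6.04000000000000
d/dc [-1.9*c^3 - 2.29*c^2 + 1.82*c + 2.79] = -5.7*c^2 - 4.58*c + 1.82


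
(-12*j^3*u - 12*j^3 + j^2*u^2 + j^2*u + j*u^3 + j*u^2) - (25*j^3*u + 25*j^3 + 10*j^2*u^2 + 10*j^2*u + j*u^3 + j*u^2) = -37*j^3*u - 37*j^3 - 9*j^2*u^2 - 9*j^2*u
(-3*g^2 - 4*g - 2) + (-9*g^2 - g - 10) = -12*g^2 - 5*g - 12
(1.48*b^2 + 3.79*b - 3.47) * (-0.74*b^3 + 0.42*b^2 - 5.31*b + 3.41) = -1.0952*b^5 - 2.183*b^4 - 3.6992*b^3 - 16.5355*b^2 + 31.3496*b - 11.8327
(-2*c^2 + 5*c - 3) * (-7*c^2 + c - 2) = 14*c^4 - 37*c^3 + 30*c^2 - 13*c + 6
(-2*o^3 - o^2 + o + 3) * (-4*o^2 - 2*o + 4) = 8*o^5 + 8*o^4 - 10*o^3 - 18*o^2 - 2*o + 12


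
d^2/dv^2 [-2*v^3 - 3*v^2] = -12*v - 6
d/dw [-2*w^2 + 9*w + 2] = 9 - 4*w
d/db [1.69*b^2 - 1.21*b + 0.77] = 3.38*b - 1.21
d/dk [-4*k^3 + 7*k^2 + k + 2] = -12*k^2 + 14*k + 1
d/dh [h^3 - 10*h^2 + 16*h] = 3*h^2 - 20*h + 16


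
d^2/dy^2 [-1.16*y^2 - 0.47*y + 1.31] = -2.32000000000000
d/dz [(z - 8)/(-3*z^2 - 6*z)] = (z^2 - 16*z - 16)/(3*z^2*(z^2 + 4*z + 4))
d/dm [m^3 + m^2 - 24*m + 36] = 3*m^2 + 2*m - 24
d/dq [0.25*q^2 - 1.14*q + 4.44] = 0.5*q - 1.14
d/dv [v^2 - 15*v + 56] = 2*v - 15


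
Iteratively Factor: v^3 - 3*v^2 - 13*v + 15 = (v + 3)*(v^2 - 6*v + 5) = (v - 5)*(v + 3)*(v - 1)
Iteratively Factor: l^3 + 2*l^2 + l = (l)*(l^2 + 2*l + 1) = l*(l + 1)*(l + 1)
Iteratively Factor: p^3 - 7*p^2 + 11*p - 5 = (p - 1)*(p^2 - 6*p + 5) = (p - 5)*(p - 1)*(p - 1)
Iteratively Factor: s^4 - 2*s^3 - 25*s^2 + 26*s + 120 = (s + 2)*(s^3 - 4*s^2 - 17*s + 60) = (s - 3)*(s + 2)*(s^2 - s - 20) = (s - 3)*(s + 2)*(s + 4)*(s - 5)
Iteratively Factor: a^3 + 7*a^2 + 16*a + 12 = (a + 3)*(a^2 + 4*a + 4) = (a + 2)*(a + 3)*(a + 2)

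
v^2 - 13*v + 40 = (v - 8)*(v - 5)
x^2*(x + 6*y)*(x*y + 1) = x^4*y + 6*x^3*y^2 + x^3 + 6*x^2*y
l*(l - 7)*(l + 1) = l^3 - 6*l^2 - 7*l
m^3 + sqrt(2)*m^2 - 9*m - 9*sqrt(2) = (m - 3)*(m + 3)*(m + sqrt(2))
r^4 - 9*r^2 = r^2*(r - 3)*(r + 3)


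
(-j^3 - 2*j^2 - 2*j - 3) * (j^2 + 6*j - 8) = -j^5 - 8*j^4 - 6*j^3 + j^2 - 2*j + 24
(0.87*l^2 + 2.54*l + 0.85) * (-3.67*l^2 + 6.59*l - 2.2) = -3.1929*l^4 - 3.5885*l^3 + 11.7051*l^2 + 0.0134999999999987*l - 1.87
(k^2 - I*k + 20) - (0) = k^2 - I*k + 20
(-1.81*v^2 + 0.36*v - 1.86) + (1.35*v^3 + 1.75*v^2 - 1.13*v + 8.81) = 1.35*v^3 - 0.0600000000000001*v^2 - 0.77*v + 6.95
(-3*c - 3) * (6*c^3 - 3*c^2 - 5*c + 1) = -18*c^4 - 9*c^3 + 24*c^2 + 12*c - 3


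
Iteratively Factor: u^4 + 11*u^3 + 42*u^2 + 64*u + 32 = (u + 1)*(u^3 + 10*u^2 + 32*u + 32) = (u + 1)*(u + 4)*(u^2 + 6*u + 8) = (u + 1)*(u + 4)^2*(u + 2)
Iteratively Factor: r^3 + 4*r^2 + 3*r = (r + 1)*(r^2 + 3*r) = (r + 1)*(r + 3)*(r)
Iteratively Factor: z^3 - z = (z)*(z^2 - 1) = z*(z + 1)*(z - 1)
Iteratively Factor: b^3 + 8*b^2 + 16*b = (b + 4)*(b^2 + 4*b) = (b + 4)^2*(b)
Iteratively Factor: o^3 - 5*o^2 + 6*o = (o - 2)*(o^2 - 3*o) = (o - 3)*(o - 2)*(o)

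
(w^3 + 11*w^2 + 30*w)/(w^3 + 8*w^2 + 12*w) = (w + 5)/(w + 2)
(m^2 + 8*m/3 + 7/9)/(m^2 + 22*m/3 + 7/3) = (m + 7/3)/(m + 7)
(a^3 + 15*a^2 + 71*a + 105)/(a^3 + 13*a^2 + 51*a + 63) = (a + 5)/(a + 3)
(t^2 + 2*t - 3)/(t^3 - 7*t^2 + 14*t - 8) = (t + 3)/(t^2 - 6*t + 8)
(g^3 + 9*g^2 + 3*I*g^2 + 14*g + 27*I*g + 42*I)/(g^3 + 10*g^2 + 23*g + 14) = (g + 3*I)/(g + 1)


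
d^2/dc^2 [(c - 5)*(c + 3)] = 2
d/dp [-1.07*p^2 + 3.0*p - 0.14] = 3.0 - 2.14*p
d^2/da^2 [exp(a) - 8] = exp(a)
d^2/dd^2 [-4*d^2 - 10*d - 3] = -8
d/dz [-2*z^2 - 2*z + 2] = -4*z - 2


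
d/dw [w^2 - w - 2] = 2*w - 1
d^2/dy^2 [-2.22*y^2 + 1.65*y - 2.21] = -4.44000000000000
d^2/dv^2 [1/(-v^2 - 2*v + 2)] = 2*(v^2 + 2*v - 4*(v + 1)^2 - 2)/(v^2 + 2*v - 2)^3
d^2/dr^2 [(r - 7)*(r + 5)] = 2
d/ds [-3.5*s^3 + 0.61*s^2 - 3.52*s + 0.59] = -10.5*s^2 + 1.22*s - 3.52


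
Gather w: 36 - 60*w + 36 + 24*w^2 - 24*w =24*w^2 - 84*w + 72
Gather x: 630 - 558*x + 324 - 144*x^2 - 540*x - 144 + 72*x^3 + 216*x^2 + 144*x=72*x^3 + 72*x^2 - 954*x + 810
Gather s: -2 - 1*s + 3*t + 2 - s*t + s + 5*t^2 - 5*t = -s*t + 5*t^2 - 2*t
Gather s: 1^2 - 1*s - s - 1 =-2*s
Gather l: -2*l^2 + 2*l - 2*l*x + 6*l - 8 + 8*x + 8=-2*l^2 + l*(8 - 2*x) + 8*x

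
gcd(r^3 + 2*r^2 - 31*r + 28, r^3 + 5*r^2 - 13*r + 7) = r^2 + 6*r - 7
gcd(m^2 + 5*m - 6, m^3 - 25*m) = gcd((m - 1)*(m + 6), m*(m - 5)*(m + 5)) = 1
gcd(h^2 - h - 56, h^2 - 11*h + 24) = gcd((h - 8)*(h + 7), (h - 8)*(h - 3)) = h - 8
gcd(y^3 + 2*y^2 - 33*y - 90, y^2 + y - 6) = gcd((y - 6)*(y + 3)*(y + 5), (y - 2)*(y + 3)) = y + 3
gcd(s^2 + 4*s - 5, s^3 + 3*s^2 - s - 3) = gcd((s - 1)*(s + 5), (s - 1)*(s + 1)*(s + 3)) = s - 1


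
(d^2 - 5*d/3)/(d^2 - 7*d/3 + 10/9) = 3*d/(3*d - 2)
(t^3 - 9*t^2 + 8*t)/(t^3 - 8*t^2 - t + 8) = t/(t + 1)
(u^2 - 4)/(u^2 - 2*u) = (u + 2)/u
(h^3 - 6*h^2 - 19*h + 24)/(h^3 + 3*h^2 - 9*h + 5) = (h^2 - 5*h - 24)/(h^2 + 4*h - 5)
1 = 1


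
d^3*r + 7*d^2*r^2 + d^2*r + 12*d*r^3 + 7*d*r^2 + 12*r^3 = (d + 3*r)*(d + 4*r)*(d*r + r)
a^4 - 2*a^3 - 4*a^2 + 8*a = a*(a - 2)^2*(a + 2)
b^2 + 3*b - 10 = (b - 2)*(b + 5)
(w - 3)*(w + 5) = w^2 + 2*w - 15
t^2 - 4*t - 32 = (t - 8)*(t + 4)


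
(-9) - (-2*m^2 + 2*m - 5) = 2*m^2 - 2*m - 4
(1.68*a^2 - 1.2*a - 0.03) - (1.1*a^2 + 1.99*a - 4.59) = 0.58*a^2 - 3.19*a + 4.56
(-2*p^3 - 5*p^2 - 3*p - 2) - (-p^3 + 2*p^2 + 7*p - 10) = -p^3 - 7*p^2 - 10*p + 8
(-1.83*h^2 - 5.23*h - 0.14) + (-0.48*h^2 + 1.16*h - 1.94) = -2.31*h^2 - 4.07*h - 2.08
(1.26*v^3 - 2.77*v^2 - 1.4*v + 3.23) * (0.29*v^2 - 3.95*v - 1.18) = 0.3654*v^5 - 5.7803*v^4 + 9.0487*v^3 + 9.7353*v^2 - 11.1065*v - 3.8114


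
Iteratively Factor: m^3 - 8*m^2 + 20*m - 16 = (m - 2)*(m^2 - 6*m + 8) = (m - 4)*(m - 2)*(m - 2)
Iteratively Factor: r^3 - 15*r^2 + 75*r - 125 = (r - 5)*(r^2 - 10*r + 25) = (r - 5)^2*(r - 5)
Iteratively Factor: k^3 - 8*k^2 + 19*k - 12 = (k - 1)*(k^2 - 7*k + 12) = (k - 4)*(k - 1)*(k - 3)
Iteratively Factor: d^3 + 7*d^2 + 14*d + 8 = (d + 2)*(d^2 + 5*d + 4) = (d + 1)*(d + 2)*(d + 4)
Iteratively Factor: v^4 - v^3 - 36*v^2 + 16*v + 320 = (v + 4)*(v^3 - 5*v^2 - 16*v + 80) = (v - 4)*(v + 4)*(v^2 - v - 20) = (v - 4)*(v + 4)^2*(v - 5)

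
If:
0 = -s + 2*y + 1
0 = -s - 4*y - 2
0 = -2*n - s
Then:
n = 0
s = 0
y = -1/2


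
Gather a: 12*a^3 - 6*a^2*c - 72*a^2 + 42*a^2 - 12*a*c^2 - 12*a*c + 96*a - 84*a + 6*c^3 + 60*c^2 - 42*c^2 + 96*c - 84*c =12*a^3 + a^2*(-6*c - 30) + a*(-12*c^2 - 12*c + 12) + 6*c^3 + 18*c^2 + 12*c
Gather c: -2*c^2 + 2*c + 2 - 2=-2*c^2 + 2*c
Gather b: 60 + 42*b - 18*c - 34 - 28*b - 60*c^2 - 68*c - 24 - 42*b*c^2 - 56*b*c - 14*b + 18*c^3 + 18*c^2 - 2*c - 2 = b*(-42*c^2 - 56*c) + 18*c^3 - 42*c^2 - 88*c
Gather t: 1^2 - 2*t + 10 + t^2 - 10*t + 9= t^2 - 12*t + 20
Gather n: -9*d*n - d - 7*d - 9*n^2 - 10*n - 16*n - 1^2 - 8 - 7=-8*d - 9*n^2 + n*(-9*d - 26) - 16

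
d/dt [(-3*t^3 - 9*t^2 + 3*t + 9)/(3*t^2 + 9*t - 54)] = (-t^4 - 6*t^3 + 44*t^2 + 102*t - 27)/(t^4 + 6*t^3 - 27*t^2 - 108*t + 324)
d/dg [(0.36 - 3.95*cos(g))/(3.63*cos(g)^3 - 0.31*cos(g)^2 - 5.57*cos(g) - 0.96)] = (-28.677*cos(g)^3 + 5.1449*cos(g)^2 - 0.223199999999999*cos(g) - 5.7972)*sin(g)/(13.1769*cos(g)^6 - 2.2506*cos(g)^5 - 40.3421*cos(g)^4 - 3.5162*cos(g)^3 + 31.6201*cos(g)^2 + 10.6944*cos(g) + 0.9216)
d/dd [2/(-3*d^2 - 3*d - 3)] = 2*(2*d + 1)/(3*(d^2 + d + 1)^2)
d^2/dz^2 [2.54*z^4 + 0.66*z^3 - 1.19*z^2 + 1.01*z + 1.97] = 30.48*z^2 + 3.96*z - 2.38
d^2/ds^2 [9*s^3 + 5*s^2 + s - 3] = 54*s + 10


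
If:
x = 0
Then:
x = 0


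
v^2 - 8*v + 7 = (v - 7)*(v - 1)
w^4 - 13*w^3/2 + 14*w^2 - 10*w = w*(w - 5/2)*(w - 2)^2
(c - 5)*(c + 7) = c^2 + 2*c - 35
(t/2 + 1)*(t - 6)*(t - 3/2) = t^3/2 - 11*t^2/4 - 3*t + 9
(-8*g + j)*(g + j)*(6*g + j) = -48*g^3 - 50*g^2*j - g*j^2 + j^3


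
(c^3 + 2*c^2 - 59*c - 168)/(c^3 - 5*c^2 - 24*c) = (c + 7)/c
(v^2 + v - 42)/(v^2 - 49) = (v - 6)/(v - 7)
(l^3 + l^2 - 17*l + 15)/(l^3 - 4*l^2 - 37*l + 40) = (l - 3)/(l - 8)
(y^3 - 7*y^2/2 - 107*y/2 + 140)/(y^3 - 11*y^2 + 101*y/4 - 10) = 2*(y + 7)/(2*y - 1)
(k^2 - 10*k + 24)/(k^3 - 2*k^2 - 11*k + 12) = (k - 6)/(k^2 + 2*k - 3)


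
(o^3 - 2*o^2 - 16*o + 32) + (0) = o^3 - 2*o^2 - 16*o + 32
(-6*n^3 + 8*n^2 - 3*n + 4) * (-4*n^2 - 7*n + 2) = 24*n^5 + 10*n^4 - 56*n^3 + 21*n^2 - 34*n + 8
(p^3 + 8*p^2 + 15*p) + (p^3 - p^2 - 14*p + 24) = 2*p^3 + 7*p^2 + p + 24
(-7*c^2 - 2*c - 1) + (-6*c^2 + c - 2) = -13*c^2 - c - 3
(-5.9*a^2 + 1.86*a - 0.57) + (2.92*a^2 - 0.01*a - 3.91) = -2.98*a^2 + 1.85*a - 4.48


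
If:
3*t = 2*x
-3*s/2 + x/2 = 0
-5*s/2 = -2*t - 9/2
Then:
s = -3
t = -6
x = -9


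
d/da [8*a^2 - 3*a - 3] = 16*a - 3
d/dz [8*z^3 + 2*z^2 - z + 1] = 24*z^2 + 4*z - 1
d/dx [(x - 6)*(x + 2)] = 2*x - 4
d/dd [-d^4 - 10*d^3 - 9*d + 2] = -4*d^3 - 30*d^2 - 9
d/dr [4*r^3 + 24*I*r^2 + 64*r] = 12*r^2 + 48*I*r + 64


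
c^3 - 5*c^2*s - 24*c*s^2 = c*(c - 8*s)*(c + 3*s)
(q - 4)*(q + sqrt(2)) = q^2 - 4*q + sqrt(2)*q - 4*sqrt(2)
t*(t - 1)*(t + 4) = t^3 + 3*t^2 - 4*t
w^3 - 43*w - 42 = (w - 7)*(w + 1)*(w + 6)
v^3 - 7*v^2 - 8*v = v*(v - 8)*(v + 1)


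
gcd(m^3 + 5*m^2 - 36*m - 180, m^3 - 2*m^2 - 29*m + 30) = m^2 - m - 30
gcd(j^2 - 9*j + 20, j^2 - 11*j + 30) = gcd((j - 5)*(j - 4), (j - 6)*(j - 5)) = j - 5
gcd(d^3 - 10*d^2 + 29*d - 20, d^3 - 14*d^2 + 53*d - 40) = d^2 - 6*d + 5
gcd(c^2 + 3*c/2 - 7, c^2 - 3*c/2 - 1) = c - 2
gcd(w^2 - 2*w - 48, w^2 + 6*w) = w + 6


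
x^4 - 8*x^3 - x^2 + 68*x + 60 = (x - 6)*(x - 5)*(x + 1)*(x + 2)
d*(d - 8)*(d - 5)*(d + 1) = d^4 - 12*d^3 + 27*d^2 + 40*d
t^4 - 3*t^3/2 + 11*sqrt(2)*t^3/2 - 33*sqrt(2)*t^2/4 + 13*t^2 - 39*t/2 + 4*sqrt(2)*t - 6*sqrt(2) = (t - 3/2)*(t + sqrt(2)/2)*(t + sqrt(2))*(t + 4*sqrt(2))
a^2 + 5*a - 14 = (a - 2)*(a + 7)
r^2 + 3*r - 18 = (r - 3)*(r + 6)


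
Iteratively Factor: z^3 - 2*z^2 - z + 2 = (z + 1)*(z^2 - 3*z + 2) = (z - 1)*(z + 1)*(z - 2)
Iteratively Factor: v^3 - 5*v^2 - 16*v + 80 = (v - 5)*(v^2 - 16) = (v - 5)*(v + 4)*(v - 4)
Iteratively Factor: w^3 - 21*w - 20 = (w + 4)*(w^2 - 4*w - 5) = (w - 5)*(w + 4)*(w + 1)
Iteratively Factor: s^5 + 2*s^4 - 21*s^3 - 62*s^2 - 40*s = (s + 1)*(s^4 + s^3 - 22*s^2 - 40*s) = s*(s + 1)*(s^3 + s^2 - 22*s - 40) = s*(s + 1)*(s + 4)*(s^2 - 3*s - 10) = s*(s - 5)*(s + 1)*(s + 4)*(s + 2)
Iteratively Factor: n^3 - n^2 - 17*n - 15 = (n - 5)*(n^2 + 4*n + 3) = (n - 5)*(n + 1)*(n + 3)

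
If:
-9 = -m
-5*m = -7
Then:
No Solution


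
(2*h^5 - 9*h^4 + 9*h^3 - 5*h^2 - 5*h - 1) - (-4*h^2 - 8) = 2*h^5 - 9*h^4 + 9*h^3 - h^2 - 5*h + 7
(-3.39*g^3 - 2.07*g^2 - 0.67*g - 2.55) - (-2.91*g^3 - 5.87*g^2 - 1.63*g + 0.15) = -0.48*g^3 + 3.8*g^2 + 0.96*g - 2.7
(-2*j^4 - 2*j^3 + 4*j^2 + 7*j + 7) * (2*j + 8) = -4*j^5 - 20*j^4 - 8*j^3 + 46*j^2 + 70*j + 56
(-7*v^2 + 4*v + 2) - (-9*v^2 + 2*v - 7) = 2*v^2 + 2*v + 9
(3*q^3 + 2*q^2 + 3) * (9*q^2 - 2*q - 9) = 27*q^5 + 12*q^4 - 31*q^3 + 9*q^2 - 6*q - 27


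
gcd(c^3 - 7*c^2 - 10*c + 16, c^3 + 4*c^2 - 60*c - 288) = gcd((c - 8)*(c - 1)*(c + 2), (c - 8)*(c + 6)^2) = c - 8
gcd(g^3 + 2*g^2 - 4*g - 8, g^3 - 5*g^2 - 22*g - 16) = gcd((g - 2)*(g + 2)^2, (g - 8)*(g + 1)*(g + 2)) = g + 2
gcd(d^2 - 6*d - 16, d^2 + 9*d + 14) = d + 2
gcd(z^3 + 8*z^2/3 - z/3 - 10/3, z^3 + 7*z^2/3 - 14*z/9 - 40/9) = z^2 + 11*z/3 + 10/3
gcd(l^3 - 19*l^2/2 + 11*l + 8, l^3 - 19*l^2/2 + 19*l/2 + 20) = l - 8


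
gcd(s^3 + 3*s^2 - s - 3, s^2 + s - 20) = 1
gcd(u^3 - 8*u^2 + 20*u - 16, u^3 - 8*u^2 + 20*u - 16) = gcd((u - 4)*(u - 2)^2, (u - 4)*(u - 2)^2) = u^3 - 8*u^2 + 20*u - 16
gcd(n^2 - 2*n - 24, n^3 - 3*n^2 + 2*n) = 1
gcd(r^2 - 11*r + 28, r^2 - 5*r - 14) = r - 7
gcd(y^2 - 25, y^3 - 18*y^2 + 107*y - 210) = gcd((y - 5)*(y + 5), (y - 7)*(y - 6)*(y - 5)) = y - 5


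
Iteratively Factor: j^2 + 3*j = (j)*(j + 3)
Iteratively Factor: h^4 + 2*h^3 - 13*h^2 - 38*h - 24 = (h + 2)*(h^3 - 13*h - 12) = (h - 4)*(h + 2)*(h^2 + 4*h + 3) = (h - 4)*(h + 2)*(h + 3)*(h + 1)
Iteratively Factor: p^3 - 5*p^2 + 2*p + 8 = (p + 1)*(p^2 - 6*p + 8) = (p - 4)*(p + 1)*(p - 2)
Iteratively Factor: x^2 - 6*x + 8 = (x - 2)*(x - 4)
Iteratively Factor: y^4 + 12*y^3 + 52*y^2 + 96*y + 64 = (y + 4)*(y^3 + 8*y^2 + 20*y + 16) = (y + 2)*(y + 4)*(y^2 + 6*y + 8) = (y + 2)*(y + 4)^2*(y + 2)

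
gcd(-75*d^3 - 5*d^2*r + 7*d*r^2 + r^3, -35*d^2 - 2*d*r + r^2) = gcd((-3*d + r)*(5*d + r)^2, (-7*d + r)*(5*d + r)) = 5*d + r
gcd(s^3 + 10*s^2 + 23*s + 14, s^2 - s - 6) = s + 2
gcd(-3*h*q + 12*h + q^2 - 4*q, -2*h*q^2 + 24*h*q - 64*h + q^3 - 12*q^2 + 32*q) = q - 4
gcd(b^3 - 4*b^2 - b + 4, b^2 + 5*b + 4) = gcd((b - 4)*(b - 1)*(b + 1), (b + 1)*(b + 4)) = b + 1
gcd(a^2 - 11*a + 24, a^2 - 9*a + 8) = a - 8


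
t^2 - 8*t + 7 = (t - 7)*(t - 1)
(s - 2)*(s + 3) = s^2 + s - 6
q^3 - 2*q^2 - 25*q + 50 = (q - 5)*(q - 2)*(q + 5)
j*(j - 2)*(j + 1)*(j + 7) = j^4 + 6*j^3 - 9*j^2 - 14*j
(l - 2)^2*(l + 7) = l^3 + 3*l^2 - 24*l + 28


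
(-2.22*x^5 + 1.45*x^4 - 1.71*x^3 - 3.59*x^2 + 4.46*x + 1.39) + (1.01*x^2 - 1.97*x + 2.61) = -2.22*x^5 + 1.45*x^4 - 1.71*x^3 - 2.58*x^2 + 2.49*x + 4.0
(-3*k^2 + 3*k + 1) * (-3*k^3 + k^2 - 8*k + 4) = 9*k^5 - 12*k^4 + 24*k^3 - 35*k^2 + 4*k + 4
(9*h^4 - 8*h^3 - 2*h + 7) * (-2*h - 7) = -18*h^5 - 47*h^4 + 56*h^3 + 4*h^2 - 49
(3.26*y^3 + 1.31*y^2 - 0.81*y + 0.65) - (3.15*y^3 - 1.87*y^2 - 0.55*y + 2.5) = 0.11*y^3 + 3.18*y^2 - 0.26*y - 1.85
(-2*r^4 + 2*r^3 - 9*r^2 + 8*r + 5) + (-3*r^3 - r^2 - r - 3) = -2*r^4 - r^3 - 10*r^2 + 7*r + 2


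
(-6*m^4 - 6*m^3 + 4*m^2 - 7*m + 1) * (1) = -6*m^4 - 6*m^3 + 4*m^2 - 7*m + 1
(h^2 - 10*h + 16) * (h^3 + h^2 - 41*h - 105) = h^5 - 9*h^4 - 35*h^3 + 321*h^2 + 394*h - 1680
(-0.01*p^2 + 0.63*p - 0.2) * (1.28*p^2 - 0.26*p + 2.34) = -0.0128*p^4 + 0.809*p^3 - 0.4432*p^2 + 1.5262*p - 0.468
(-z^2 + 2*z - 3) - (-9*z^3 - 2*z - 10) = 9*z^3 - z^2 + 4*z + 7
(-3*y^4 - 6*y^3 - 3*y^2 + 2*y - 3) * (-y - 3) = 3*y^5 + 15*y^4 + 21*y^3 + 7*y^2 - 3*y + 9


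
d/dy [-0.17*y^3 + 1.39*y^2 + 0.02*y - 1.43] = -0.51*y^2 + 2.78*y + 0.02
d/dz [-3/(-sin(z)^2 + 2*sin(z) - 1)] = -6*cos(z)/(sin(z) - 1)^3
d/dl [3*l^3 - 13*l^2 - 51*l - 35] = 9*l^2 - 26*l - 51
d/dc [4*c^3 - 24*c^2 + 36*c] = 12*c^2 - 48*c + 36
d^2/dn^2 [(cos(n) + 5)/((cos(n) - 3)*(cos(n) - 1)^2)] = (-2*(1 - cos(2*n))^2 - 27*cos(n) + 162*cos(2*n) - 21*cos(3*n) - 594)/(2*(cos(n) - 3)^3*(cos(n) - 1)^3)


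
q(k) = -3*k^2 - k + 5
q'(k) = -6*k - 1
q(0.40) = 4.12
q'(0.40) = -3.40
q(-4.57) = -53.08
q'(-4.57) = 26.42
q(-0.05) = 5.04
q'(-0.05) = -0.70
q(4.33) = -55.58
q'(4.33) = -26.98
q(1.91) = -7.85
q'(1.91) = -12.46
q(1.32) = -1.55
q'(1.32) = -8.92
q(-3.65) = -31.32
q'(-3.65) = 20.90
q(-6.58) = -118.31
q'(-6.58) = 38.48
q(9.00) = -247.00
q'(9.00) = -55.00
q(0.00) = 5.00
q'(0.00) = -1.00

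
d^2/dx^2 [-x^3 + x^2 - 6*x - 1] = 2 - 6*x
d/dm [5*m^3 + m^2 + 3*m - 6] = 15*m^2 + 2*m + 3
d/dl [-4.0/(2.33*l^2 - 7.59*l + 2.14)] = (18.64*l - 30.36)/(2.33*l^2 - 7.59*l + 2.14)^2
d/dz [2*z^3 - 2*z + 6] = 6*z^2 - 2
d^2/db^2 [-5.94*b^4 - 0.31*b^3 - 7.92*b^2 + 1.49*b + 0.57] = -71.28*b^2 - 1.86*b - 15.84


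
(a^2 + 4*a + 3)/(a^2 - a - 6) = (a^2 + 4*a + 3)/(a^2 - a - 6)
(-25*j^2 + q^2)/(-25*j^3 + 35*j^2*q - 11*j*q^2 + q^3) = (5*j + q)/(5*j^2 - 6*j*q + q^2)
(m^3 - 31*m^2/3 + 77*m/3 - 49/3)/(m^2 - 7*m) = m - 10/3 + 7/(3*m)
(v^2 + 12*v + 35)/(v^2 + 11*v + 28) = (v + 5)/(v + 4)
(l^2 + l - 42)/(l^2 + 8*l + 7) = (l - 6)/(l + 1)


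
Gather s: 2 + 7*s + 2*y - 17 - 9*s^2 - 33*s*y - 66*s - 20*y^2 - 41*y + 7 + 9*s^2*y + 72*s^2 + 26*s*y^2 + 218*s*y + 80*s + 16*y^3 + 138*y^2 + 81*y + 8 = s^2*(9*y + 63) + s*(26*y^2 + 185*y + 21) + 16*y^3 + 118*y^2 + 42*y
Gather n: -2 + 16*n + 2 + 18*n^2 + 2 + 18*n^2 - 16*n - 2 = 36*n^2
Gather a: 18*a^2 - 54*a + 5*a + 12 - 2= 18*a^2 - 49*a + 10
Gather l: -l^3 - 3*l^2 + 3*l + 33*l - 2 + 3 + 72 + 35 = -l^3 - 3*l^2 + 36*l + 108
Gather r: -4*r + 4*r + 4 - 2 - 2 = 0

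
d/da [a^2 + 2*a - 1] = 2*a + 2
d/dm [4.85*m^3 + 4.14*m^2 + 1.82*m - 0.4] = 14.55*m^2 + 8.28*m + 1.82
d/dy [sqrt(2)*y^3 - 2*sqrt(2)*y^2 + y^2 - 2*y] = 3*sqrt(2)*y^2 - 4*sqrt(2)*y + 2*y - 2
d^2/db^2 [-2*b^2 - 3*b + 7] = -4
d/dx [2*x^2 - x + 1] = 4*x - 1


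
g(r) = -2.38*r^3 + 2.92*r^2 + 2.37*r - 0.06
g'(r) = -7.14*r^2 + 5.84*r + 2.37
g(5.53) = -300.15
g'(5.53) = -183.68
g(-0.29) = -0.44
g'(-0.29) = 0.08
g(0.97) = 2.81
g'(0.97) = 1.32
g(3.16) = -38.51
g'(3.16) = -50.47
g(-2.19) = 33.75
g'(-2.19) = -44.66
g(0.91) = 2.72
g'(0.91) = 1.77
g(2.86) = -25.07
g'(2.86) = -39.33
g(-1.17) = 4.98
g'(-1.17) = -14.24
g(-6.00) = 604.92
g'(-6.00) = -289.71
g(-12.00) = 4504.62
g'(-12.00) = -1095.87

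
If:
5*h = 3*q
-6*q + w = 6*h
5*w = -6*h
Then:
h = 0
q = 0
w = 0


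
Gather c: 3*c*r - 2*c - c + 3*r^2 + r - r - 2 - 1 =c*(3*r - 3) + 3*r^2 - 3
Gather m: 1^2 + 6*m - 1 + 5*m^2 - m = 5*m^2 + 5*m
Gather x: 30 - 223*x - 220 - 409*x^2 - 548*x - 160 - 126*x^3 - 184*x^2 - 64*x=-126*x^3 - 593*x^2 - 835*x - 350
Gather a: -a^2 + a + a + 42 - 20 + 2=-a^2 + 2*a + 24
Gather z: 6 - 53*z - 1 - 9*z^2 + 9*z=-9*z^2 - 44*z + 5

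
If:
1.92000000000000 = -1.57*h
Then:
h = -1.22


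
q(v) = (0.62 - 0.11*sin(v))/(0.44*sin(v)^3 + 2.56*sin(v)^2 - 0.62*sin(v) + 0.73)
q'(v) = (0.62 - 0.11*sin(v))*(-1.32*sin(v)^2*cos(v) - 5.12*sin(v)*cos(v) + 0.62*cos(v))/(0.44*sin(v)^3 + 2.56*sin(v)^2 - 0.62*sin(v) + 0.73)^2 - 0.11*cos(v)/(0.44*sin(v)^3 + 2.56*sin(v)^2 - 0.62*sin(v) + 0.73) = (0.0968*sin(v)^3 - 0.5368*sin(v)^2 - 3.1744*sin(v) + 0.3041)*cos(v)/(0.1936*sin(v)^6 + 2.2528*sin(v)^5 + 6.008*sin(v)^4 - 2.532*sin(v)^3 + 4.122*sin(v)^2 - 0.9052*sin(v) + 0.5329)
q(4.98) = 0.22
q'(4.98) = 0.07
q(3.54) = 0.50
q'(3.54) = -0.75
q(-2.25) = 0.28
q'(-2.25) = -0.23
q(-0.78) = 0.31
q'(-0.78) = 0.31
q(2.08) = 0.22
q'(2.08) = 0.23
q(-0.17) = 0.70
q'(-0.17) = 0.99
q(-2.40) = 0.32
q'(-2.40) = -0.34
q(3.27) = 0.75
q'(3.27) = -0.96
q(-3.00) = 0.73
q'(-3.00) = -0.98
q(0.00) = 0.85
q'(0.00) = 0.57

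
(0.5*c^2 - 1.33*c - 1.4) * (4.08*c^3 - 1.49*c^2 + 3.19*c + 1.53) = 2.04*c^5 - 6.1714*c^4 - 2.1353*c^3 - 1.3917*c^2 - 6.5009*c - 2.142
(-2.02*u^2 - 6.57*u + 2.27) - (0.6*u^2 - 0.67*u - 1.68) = -2.62*u^2 - 5.9*u + 3.95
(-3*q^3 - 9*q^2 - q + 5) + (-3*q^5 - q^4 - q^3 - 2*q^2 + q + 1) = -3*q^5 - q^4 - 4*q^3 - 11*q^2 + 6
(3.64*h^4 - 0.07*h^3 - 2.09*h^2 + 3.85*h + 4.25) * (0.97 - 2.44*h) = -8.8816*h^5 + 3.7016*h^4 + 5.0317*h^3 - 11.4213*h^2 - 6.6355*h + 4.1225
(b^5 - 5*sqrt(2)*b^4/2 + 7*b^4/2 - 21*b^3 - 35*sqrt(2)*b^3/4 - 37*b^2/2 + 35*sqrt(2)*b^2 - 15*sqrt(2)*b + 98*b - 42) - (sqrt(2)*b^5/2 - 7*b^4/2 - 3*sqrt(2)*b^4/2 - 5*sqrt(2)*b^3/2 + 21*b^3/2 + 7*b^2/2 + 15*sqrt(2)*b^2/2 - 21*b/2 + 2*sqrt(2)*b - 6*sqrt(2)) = -sqrt(2)*b^5/2 + b^5 - sqrt(2)*b^4 + 7*b^4 - 63*b^3/2 - 25*sqrt(2)*b^3/4 - 22*b^2 + 55*sqrt(2)*b^2/2 - 17*sqrt(2)*b + 217*b/2 - 42 + 6*sqrt(2)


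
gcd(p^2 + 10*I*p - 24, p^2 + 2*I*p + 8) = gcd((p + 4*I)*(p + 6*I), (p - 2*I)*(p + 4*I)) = p + 4*I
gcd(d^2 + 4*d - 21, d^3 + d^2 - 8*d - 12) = d - 3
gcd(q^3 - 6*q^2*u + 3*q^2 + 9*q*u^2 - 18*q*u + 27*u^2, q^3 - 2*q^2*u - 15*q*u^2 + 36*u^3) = q^2 - 6*q*u + 9*u^2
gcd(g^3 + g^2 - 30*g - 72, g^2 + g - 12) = g + 4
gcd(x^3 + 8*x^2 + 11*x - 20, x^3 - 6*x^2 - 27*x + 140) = x + 5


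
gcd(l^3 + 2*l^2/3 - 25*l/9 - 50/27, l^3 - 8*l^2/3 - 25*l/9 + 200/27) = l^2 - 25/9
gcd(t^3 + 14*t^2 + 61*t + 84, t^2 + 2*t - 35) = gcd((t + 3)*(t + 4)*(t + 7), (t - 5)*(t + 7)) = t + 7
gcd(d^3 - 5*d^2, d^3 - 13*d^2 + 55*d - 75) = d - 5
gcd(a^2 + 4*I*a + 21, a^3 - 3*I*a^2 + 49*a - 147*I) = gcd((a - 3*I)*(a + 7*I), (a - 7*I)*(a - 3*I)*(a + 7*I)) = a^2 + 4*I*a + 21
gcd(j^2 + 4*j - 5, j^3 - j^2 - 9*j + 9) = j - 1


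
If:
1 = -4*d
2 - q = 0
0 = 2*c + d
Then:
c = 1/8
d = -1/4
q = 2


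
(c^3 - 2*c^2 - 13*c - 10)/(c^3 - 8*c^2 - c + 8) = (c^2 - 3*c - 10)/(c^2 - 9*c + 8)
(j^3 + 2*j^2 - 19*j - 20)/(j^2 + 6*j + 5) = j - 4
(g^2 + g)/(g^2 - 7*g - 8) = g/(g - 8)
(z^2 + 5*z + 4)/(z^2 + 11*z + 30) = (z^2 + 5*z + 4)/(z^2 + 11*z + 30)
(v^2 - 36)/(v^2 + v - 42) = (v + 6)/(v + 7)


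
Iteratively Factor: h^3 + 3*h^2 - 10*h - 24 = (h + 2)*(h^2 + h - 12) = (h + 2)*(h + 4)*(h - 3)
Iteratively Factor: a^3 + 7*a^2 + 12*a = (a + 4)*(a^2 + 3*a) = (a + 3)*(a + 4)*(a)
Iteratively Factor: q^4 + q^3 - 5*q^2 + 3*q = (q - 1)*(q^3 + 2*q^2 - 3*q) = q*(q - 1)*(q^2 + 2*q - 3) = q*(q - 1)^2*(q + 3)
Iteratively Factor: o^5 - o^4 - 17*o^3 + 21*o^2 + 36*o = (o - 3)*(o^4 + 2*o^3 - 11*o^2 - 12*o) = (o - 3)*(o + 1)*(o^3 + o^2 - 12*o) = (o - 3)*(o + 1)*(o + 4)*(o^2 - 3*o) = o*(o - 3)*(o + 1)*(o + 4)*(o - 3)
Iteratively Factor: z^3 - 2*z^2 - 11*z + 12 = (z + 3)*(z^2 - 5*z + 4) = (z - 4)*(z + 3)*(z - 1)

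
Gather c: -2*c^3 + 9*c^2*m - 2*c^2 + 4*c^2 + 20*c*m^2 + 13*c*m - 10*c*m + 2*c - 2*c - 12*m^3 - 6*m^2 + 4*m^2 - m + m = -2*c^3 + c^2*(9*m + 2) + c*(20*m^2 + 3*m) - 12*m^3 - 2*m^2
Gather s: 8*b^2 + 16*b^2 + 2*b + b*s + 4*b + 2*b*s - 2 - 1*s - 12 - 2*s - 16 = 24*b^2 + 6*b + s*(3*b - 3) - 30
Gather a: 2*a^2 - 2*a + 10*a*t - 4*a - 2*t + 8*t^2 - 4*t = 2*a^2 + a*(10*t - 6) + 8*t^2 - 6*t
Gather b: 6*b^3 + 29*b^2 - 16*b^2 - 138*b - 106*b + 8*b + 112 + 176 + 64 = 6*b^3 + 13*b^2 - 236*b + 352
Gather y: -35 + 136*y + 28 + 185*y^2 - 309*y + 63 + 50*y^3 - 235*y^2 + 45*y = 50*y^3 - 50*y^2 - 128*y + 56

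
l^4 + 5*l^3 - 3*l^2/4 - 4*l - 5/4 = (l - 1)*(l + 1/2)^2*(l + 5)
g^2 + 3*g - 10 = (g - 2)*(g + 5)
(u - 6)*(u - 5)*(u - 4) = u^3 - 15*u^2 + 74*u - 120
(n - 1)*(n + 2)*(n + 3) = n^3 + 4*n^2 + n - 6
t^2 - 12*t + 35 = (t - 7)*(t - 5)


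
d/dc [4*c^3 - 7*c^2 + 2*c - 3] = 12*c^2 - 14*c + 2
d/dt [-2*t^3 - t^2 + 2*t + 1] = -6*t^2 - 2*t + 2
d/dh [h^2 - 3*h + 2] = 2*h - 3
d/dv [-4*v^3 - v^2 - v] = -12*v^2 - 2*v - 1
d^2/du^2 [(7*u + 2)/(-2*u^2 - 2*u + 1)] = 4*(-2*(2*u + 1)^2*(7*u + 2) + 3*(7*u + 3)*(2*u^2 + 2*u - 1))/(2*u^2 + 2*u - 1)^3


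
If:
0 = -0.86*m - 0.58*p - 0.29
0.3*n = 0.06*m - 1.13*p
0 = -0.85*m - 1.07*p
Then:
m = -0.73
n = -2.32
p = 0.58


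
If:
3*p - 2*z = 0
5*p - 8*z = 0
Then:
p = 0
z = 0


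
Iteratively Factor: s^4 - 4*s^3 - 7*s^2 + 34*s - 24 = (s + 3)*(s^3 - 7*s^2 + 14*s - 8) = (s - 2)*(s + 3)*(s^2 - 5*s + 4) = (s - 2)*(s - 1)*(s + 3)*(s - 4)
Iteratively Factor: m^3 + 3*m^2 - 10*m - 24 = (m + 2)*(m^2 + m - 12) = (m + 2)*(m + 4)*(m - 3)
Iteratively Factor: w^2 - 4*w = (w - 4)*(w)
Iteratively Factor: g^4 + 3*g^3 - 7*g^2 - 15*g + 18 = (g - 2)*(g^3 + 5*g^2 + 3*g - 9) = (g - 2)*(g + 3)*(g^2 + 2*g - 3) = (g - 2)*(g + 3)^2*(g - 1)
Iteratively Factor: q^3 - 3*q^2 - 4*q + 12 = (q - 2)*(q^2 - q - 6) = (q - 2)*(q + 2)*(q - 3)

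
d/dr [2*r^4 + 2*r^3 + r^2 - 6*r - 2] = 8*r^3 + 6*r^2 + 2*r - 6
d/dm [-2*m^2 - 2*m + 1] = -4*m - 2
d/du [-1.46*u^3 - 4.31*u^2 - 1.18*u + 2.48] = -4.38*u^2 - 8.62*u - 1.18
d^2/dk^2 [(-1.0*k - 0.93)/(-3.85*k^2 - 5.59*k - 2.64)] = ((1.0*k + 0.93)*(7.7*k + 5.59)*(15.4*k + 11.18) - (23.1*k + 18.341)*(3.85*k^2 + 5.59*k + 2.64))/(3.85*k^2 + 5.59*k + 2.64)^3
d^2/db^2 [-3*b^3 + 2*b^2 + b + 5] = 4 - 18*b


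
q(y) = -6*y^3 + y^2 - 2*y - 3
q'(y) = -18*y^2 + 2*y - 2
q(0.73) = -6.26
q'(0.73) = -10.13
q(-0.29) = -2.19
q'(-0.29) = -4.09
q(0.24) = -3.51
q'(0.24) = -2.56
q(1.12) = -12.42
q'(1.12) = -22.34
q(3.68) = -295.83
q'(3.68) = -238.40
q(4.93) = -707.49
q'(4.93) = -429.63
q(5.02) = -746.88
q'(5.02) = -445.57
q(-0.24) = -2.38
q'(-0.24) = -3.52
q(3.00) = -162.00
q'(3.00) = -158.00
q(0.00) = -3.00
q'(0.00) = -2.00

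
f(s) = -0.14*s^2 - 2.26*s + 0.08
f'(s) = -0.28*s - 2.26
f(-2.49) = 4.84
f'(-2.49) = -1.56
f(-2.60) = 5.01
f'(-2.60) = -1.53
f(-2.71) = 5.18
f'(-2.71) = -1.50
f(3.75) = -10.36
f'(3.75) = -3.31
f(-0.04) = 0.17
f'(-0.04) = -2.25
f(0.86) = -1.97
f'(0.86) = -2.50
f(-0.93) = 2.06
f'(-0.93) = -2.00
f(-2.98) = 5.57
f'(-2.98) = -1.43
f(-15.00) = 2.48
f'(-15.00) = 1.94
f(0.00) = 0.08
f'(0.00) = -2.26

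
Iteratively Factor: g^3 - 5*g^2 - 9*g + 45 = (g + 3)*(g^2 - 8*g + 15) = (g - 5)*(g + 3)*(g - 3)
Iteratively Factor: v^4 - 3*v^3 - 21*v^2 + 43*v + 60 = (v + 1)*(v^3 - 4*v^2 - 17*v + 60) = (v + 1)*(v + 4)*(v^2 - 8*v + 15) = (v - 5)*(v + 1)*(v + 4)*(v - 3)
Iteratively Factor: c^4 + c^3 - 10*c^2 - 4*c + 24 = (c - 2)*(c^3 + 3*c^2 - 4*c - 12) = (c - 2)^2*(c^2 + 5*c + 6) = (c - 2)^2*(c + 3)*(c + 2)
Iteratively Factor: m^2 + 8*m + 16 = (m + 4)*(m + 4)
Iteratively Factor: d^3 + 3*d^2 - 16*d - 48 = (d + 4)*(d^2 - d - 12) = (d + 3)*(d + 4)*(d - 4)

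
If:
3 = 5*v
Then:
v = 3/5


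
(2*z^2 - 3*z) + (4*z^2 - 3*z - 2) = 6*z^2 - 6*z - 2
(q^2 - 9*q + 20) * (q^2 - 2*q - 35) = q^4 - 11*q^3 + 3*q^2 + 275*q - 700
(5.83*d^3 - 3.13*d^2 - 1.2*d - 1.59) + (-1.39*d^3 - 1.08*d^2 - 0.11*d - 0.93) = 4.44*d^3 - 4.21*d^2 - 1.31*d - 2.52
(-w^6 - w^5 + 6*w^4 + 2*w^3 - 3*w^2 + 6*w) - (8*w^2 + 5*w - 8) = -w^6 - w^5 + 6*w^4 + 2*w^3 - 11*w^2 + w + 8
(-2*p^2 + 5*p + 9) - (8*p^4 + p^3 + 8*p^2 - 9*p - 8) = -8*p^4 - p^3 - 10*p^2 + 14*p + 17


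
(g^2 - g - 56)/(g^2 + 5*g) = (g^2 - g - 56)/(g*(g + 5))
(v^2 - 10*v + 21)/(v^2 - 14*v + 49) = (v - 3)/(v - 7)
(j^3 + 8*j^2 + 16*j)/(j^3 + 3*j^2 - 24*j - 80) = j/(j - 5)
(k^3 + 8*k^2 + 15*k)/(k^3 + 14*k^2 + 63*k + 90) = k/(k + 6)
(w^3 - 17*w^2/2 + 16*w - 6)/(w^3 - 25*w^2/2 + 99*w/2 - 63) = (2*w^2 - 5*w + 2)/(2*w^2 - 13*w + 21)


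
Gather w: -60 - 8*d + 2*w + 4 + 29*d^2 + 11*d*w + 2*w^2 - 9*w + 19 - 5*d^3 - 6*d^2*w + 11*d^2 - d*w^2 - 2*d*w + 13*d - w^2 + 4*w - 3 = -5*d^3 + 40*d^2 + 5*d + w^2*(1 - d) + w*(-6*d^2 + 9*d - 3) - 40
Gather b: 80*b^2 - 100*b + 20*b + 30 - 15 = 80*b^2 - 80*b + 15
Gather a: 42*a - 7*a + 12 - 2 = 35*a + 10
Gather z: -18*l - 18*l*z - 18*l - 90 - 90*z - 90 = -36*l + z*(-18*l - 90) - 180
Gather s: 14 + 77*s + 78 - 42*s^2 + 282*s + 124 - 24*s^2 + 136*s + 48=-66*s^2 + 495*s + 264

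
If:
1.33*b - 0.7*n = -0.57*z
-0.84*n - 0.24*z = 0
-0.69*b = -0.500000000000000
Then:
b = 0.72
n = 0.36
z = -1.25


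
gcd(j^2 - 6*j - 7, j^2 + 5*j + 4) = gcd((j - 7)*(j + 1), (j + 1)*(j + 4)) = j + 1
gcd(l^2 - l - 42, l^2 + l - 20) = 1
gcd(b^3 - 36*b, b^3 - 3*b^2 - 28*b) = b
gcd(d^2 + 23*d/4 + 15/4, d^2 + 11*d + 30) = d + 5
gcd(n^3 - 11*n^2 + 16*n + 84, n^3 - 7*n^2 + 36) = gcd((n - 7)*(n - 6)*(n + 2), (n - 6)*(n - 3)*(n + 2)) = n^2 - 4*n - 12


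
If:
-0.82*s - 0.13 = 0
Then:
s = -0.16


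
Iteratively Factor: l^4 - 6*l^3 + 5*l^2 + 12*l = (l - 4)*(l^3 - 2*l^2 - 3*l) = l*(l - 4)*(l^2 - 2*l - 3) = l*(l - 4)*(l + 1)*(l - 3)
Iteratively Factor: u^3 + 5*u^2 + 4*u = (u)*(u^2 + 5*u + 4) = u*(u + 1)*(u + 4)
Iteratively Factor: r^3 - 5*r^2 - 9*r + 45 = (r - 3)*(r^2 - 2*r - 15) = (r - 5)*(r - 3)*(r + 3)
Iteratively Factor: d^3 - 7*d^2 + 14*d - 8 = (d - 2)*(d^2 - 5*d + 4) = (d - 2)*(d - 1)*(d - 4)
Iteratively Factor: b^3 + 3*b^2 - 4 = (b - 1)*(b^2 + 4*b + 4) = (b - 1)*(b + 2)*(b + 2)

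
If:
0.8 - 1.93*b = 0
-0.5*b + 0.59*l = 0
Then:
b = 0.41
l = 0.35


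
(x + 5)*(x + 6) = x^2 + 11*x + 30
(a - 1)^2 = a^2 - 2*a + 1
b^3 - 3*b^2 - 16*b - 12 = (b - 6)*(b + 1)*(b + 2)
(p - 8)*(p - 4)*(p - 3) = p^3 - 15*p^2 + 68*p - 96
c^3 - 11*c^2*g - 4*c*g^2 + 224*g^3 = (c - 8*g)*(c - 7*g)*(c + 4*g)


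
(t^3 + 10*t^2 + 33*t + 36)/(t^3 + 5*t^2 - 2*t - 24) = (t + 3)/(t - 2)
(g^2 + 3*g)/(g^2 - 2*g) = (g + 3)/(g - 2)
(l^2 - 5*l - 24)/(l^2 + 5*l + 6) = (l - 8)/(l + 2)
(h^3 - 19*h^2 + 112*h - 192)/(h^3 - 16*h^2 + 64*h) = (h - 3)/h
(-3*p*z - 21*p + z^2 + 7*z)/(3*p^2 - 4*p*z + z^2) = (z + 7)/(-p + z)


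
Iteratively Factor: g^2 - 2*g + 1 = (g - 1)*(g - 1)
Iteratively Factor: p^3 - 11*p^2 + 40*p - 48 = (p - 3)*(p^2 - 8*p + 16) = (p - 4)*(p - 3)*(p - 4)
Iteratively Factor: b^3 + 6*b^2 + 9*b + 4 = (b + 1)*(b^2 + 5*b + 4) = (b + 1)*(b + 4)*(b + 1)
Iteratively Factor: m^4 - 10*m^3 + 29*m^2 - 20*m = (m)*(m^3 - 10*m^2 + 29*m - 20) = m*(m - 1)*(m^2 - 9*m + 20) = m*(m - 4)*(m - 1)*(m - 5)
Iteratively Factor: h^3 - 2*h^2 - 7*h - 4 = (h - 4)*(h^2 + 2*h + 1) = (h - 4)*(h + 1)*(h + 1)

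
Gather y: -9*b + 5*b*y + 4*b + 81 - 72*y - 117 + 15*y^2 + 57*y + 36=-5*b + 15*y^2 + y*(5*b - 15)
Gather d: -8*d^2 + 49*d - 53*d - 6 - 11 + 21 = -8*d^2 - 4*d + 4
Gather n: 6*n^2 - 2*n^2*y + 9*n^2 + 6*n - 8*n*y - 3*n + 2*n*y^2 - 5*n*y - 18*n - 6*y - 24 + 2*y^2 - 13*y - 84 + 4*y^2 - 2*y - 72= n^2*(15 - 2*y) + n*(2*y^2 - 13*y - 15) + 6*y^2 - 21*y - 180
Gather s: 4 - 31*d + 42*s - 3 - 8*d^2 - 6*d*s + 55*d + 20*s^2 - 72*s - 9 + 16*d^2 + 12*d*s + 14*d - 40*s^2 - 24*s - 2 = 8*d^2 + 38*d - 20*s^2 + s*(6*d - 54) - 10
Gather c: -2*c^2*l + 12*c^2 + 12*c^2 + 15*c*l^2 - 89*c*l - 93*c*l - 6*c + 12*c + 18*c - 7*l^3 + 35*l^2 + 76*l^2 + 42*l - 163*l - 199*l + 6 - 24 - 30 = c^2*(24 - 2*l) + c*(15*l^2 - 182*l + 24) - 7*l^3 + 111*l^2 - 320*l - 48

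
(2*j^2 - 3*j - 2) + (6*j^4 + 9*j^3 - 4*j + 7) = 6*j^4 + 9*j^3 + 2*j^2 - 7*j + 5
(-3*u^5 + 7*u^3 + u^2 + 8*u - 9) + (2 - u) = -3*u^5 + 7*u^3 + u^2 + 7*u - 7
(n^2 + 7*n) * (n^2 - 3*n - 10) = n^4 + 4*n^3 - 31*n^2 - 70*n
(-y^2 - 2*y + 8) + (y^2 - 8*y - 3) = 5 - 10*y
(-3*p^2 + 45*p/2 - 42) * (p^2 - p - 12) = -3*p^4 + 51*p^3/2 - 57*p^2/2 - 228*p + 504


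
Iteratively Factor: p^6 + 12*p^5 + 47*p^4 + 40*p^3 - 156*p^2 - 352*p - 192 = (p + 3)*(p^5 + 9*p^4 + 20*p^3 - 20*p^2 - 96*p - 64) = (p + 1)*(p + 3)*(p^4 + 8*p^3 + 12*p^2 - 32*p - 64) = (p + 1)*(p + 3)*(p + 4)*(p^3 + 4*p^2 - 4*p - 16) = (p + 1)*(p + 3)*(p + 4)^2*(p^2 - 4) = (p - 2)*(p + 1)*(p + 3)*(p + 4)^2*(p + 2)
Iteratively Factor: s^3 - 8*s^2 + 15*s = (s - 3)*(s^2 - 5*s) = (s - 5)*(s - 3)*(s)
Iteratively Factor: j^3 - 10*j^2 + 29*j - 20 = (j - 1)*(j^2 - 9*j + 20) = (j - 5)*(j - 1)*(j - 4)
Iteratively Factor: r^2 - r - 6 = (r + 2)*(r - 3)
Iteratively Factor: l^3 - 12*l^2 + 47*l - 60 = (l - 4)*(l^2 - 8*l + 15) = (l - 5)*(l - 4)*(l - 3)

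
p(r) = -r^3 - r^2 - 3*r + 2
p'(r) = -3*r^2 - 2*r - 3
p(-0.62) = 3.71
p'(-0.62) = -2.91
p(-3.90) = 57.81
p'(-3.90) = -40.83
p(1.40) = -6.90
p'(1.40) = -11.68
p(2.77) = -35.24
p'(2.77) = -31.56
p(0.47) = 0.27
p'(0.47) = -4.60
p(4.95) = -158.64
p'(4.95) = -86.41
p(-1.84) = 10.36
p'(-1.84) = -9.48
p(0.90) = -2.24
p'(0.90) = -7.23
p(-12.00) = 1622.00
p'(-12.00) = -411.00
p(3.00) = -43.00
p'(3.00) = -36.00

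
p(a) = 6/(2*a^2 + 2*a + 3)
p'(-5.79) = 0.04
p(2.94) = 0.23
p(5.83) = 0.07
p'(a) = 6*(-4*a - 2)/(2*a^2 + 2*a + 3)^2 = 12*(-2*a - 1)/(2*a^2 + 2*a + 3)^2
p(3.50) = 0.17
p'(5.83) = -0.02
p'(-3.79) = 0.14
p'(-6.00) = 0.03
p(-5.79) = 0.10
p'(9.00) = -0.00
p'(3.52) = -0.08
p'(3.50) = -0.08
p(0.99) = 0.86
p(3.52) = 0.17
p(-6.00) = 0.10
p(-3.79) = 0.25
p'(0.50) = -1.19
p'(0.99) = -0.74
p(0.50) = 1.33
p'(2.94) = -0.12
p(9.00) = 0.03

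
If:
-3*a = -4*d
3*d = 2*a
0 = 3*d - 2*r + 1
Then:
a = 0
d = 0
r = 1/2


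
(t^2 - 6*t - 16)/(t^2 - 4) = (t - 8)/(t - 2)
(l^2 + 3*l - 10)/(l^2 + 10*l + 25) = (l - 2)/(l + 5)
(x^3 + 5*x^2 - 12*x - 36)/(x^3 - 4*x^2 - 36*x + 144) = (x^2 - x - 6)/(x^2 - 10*x + 24)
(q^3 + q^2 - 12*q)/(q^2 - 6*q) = (q^2 + q - 12)/(q - 6)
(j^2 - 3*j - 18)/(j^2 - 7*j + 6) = (j + 3)/(j - 1)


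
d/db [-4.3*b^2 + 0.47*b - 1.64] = 0.47 - 8.6*b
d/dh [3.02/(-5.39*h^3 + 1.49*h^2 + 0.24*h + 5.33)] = (48.8334*h^2 - 8.9996*h - 0.7248)/(-5.39*h^3 + 1.49*h^2 + 0.24*h + 5.33)^2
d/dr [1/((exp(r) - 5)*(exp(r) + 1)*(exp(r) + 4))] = 3*(7 - exp(2*r))*exp(r)/(exp(6*r) - 42*exp(4*r) - 40*exp(3*r) + 441*exp(2*r) + 840*exp(r) + 400)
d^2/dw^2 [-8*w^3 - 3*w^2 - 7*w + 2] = -48*w - 6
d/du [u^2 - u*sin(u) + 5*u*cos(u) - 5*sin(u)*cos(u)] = -5*u*sin(u) - u*cos(u) + 2*u - sin(u) + 5*cos(u) - 5*cos(2*u)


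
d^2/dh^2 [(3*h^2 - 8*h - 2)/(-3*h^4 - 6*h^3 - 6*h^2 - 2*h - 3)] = 2*(-81*h^8 + 270*h^7 + 1278*h^6 + 1944*h^5 + 1908*h^4 + 486*h^3 - 522*h^2 - 468*h - 103)/(27*h^12 + 162*h^11 + 486*h^10 + 918*h^9 + 1269*h^8 + 1404*h^7 + 1332*h^6 + 1044*h^5 + 693*h^4 + 386*h^3 + 198*h^2 + 54*h + 27)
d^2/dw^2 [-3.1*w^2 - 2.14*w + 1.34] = -6.20000000000000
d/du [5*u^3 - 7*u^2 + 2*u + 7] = 15*u^2 - 14*u + 2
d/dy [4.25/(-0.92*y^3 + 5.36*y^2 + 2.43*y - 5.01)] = (11.73*y^2 - 45.56*y - 10.3275)/(0.92*y^3 - 5.36*y^2 - 2.43*y + 5.01)^2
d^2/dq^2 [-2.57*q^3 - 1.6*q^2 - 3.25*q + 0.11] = -15.42*q - 3.2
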